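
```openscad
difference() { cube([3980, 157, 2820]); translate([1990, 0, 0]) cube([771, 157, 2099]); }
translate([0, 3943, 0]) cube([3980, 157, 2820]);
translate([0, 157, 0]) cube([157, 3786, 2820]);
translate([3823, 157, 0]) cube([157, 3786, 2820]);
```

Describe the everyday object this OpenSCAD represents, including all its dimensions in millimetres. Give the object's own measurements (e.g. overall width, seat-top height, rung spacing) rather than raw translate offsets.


A single room: four walls, each 2820 mm tall and 157 mm thick, enclosing an outside footprint 3980×4100 mm (x × y), no floor or roof. The front and back walls (−y and +y sides) run the full x-width; the side walls fit between their inner faces. A door opening 771 mm wide and 2099 mm tall is cut through the front wall from the floor up, its −x edge 1990 mm from the wall's −x end.


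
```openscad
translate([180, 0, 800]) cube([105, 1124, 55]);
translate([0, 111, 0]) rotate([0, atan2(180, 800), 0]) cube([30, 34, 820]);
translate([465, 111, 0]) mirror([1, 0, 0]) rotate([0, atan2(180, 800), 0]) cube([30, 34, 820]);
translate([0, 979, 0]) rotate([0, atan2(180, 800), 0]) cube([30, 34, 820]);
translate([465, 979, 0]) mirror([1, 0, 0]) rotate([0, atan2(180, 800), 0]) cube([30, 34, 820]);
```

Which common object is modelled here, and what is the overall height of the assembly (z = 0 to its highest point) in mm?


A sawhorse. The overall height is 855 mm.

A beam across two mirrored pairs of raked legs — a sawhorse. The beam's underside is at z = 800 (matching the legs' vertical rise in atan2(180, 800)) and the beam is 55 mm tall, so its top is at 800 + 55 = 855 mm. The raked legs top out at the beam's underside, so that is the highest point.


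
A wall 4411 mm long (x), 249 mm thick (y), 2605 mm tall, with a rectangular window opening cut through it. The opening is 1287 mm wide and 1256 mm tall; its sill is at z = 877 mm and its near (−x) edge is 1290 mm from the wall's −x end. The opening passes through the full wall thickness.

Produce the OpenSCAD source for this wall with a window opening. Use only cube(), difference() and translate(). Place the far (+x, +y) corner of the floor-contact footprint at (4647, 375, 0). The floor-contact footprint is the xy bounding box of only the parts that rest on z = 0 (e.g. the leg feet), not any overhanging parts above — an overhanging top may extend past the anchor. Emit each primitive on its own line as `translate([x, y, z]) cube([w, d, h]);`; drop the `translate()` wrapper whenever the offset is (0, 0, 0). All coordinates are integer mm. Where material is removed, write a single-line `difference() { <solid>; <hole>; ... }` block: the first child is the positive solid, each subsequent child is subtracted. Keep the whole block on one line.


difference() { translate([236, 126, 0]) cube([4411, 249, 2605]); translate([1526, 126, 877]) cube([1287, 249, 1256]); }


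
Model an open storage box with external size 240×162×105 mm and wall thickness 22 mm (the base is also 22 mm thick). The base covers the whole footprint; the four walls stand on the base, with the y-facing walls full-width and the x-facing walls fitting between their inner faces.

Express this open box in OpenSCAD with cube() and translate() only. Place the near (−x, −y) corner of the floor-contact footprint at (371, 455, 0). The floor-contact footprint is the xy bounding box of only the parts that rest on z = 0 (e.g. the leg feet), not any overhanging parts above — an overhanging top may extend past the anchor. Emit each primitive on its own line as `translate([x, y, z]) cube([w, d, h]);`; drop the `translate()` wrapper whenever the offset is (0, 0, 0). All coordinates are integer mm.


translate([371, 455, 0]) cube([240, 162, 22]);
translate([371, 455, 22]) cube([240, 22, 83]);
translate([371, 595, 22]) cube([240, 22, 83]);
translate([371, 477, 22]) cube([22, 118, 83]);
translate([589, 477, 22]) cube([22, 118, 83]);


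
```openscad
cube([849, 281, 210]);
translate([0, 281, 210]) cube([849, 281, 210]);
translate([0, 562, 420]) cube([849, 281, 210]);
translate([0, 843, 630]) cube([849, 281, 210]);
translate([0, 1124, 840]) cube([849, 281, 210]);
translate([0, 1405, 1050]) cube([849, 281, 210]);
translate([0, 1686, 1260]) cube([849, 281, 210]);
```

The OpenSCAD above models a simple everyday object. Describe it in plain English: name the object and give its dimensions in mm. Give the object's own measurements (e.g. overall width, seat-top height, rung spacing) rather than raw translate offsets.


A straight staircase of 7 solid steps. Each step is 849 mm wide (x), 281 mm deep (y, the going) and 210 mm tall (the rise). The first step rests on the floor; each subsequent step sits one going further in +y and one rise higher in +z, directly behind and above the previous step with no overlap.


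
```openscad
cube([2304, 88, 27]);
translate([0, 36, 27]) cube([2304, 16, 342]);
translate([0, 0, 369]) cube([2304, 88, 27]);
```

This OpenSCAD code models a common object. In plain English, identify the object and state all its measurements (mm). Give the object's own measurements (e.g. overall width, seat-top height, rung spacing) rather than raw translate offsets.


An I-beam lying along x, 2304 mm long. Overall section height 396 mm. Two flanges 88 mm wide (y) and 27 mm thick, one on the floor and one at the top; a web 16 mm thick runs between them, centred on the flange width.


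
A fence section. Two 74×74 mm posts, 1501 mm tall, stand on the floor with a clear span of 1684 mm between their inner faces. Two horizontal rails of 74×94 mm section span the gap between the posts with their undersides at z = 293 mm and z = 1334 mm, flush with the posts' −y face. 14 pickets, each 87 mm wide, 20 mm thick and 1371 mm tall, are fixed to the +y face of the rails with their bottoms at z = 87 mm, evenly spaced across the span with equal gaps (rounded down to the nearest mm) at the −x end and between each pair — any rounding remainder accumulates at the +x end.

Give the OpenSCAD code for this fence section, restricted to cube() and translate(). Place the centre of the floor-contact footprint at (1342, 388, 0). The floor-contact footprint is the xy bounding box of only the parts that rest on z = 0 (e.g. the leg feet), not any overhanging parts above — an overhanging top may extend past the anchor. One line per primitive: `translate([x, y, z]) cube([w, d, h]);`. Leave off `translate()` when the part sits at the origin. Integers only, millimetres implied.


translate([426, 351, 0]) cube([74, 74, 1501]);
translate([2184, 351, 0]) cube([74, 74, 1501]);
translate([500, 351, 293]) cube([1684, 74, 94]);
translate([500, 351, 1334]) cube([1684, 74, 94]);
translate([531, 425, 87]) cube([87, 20, 1371]);
translate([649, 425, 87]) cube([87, 20, 1371]);
translate([767, 425, 87]) cube([87, 20, 1371]);
translate([885, 425, 87]) cube([87, 20, 1371]);
translate([1003, 425, 87]) cube([87, 20, 1371]);
translate([1121, 425, 87]) cube([87, 20, 1371]);
translate([1239, 425, 87]) cube([87, 20, 1371]);
translate([1357, 425, 87]) cube([87, 20, 1371]);
translate([1475, 425, 87]) cube([87, 20, 1371]);
translate([1593, 425, 87]) cube([87, 20, 1371]);
translate([1711, 425, 87]) cube([87, 20, 1371]);
translate([1829, 425, 87]) cube([87, 20, 1371]);
translate([1947, 425, 87]) cube([87, 20, 1371]);
translate([2065, 425, 87]) cube([87, 20, 1371]);


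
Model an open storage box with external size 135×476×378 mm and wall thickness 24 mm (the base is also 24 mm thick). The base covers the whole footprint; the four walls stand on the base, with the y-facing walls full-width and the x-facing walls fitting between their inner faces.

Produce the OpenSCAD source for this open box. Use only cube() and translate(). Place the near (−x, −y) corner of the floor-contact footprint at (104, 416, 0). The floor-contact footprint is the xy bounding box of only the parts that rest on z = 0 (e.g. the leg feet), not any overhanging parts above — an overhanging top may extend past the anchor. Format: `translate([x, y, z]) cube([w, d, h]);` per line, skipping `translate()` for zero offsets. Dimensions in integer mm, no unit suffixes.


translate([104, 416, 0]) cube([135, 476, 24]);
translate([104, 416, 24]) cube([135, 24, 354]);
translate([104, 868, 24]) cube([135, 24, 354]);
translate([104, 440, 24]) cube([24, 428, 354]);
translate([215, 440, 24]) cube([24, 428, 354]);


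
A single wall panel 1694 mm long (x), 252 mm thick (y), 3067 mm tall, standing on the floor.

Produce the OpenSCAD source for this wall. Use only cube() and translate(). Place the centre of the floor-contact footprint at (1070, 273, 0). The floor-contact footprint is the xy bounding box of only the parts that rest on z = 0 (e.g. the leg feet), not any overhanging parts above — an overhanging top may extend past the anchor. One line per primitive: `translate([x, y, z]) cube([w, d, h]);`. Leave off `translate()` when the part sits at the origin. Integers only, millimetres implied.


translate([223, 147, 0]) cube([1694, 252, 3067]);


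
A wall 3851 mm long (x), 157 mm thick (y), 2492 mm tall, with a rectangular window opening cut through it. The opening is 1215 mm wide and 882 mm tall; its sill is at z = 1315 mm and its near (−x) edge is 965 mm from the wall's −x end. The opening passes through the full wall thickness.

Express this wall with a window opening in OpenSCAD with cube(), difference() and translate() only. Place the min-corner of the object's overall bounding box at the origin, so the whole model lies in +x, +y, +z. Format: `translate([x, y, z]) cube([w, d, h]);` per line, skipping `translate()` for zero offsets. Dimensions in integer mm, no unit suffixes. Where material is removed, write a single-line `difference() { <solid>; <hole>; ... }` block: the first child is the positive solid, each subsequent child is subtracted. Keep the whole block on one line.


difference() { cube([3851, 157, 2492]); translate([965, 0, 1315]) cube([1215, 157, 882]); }


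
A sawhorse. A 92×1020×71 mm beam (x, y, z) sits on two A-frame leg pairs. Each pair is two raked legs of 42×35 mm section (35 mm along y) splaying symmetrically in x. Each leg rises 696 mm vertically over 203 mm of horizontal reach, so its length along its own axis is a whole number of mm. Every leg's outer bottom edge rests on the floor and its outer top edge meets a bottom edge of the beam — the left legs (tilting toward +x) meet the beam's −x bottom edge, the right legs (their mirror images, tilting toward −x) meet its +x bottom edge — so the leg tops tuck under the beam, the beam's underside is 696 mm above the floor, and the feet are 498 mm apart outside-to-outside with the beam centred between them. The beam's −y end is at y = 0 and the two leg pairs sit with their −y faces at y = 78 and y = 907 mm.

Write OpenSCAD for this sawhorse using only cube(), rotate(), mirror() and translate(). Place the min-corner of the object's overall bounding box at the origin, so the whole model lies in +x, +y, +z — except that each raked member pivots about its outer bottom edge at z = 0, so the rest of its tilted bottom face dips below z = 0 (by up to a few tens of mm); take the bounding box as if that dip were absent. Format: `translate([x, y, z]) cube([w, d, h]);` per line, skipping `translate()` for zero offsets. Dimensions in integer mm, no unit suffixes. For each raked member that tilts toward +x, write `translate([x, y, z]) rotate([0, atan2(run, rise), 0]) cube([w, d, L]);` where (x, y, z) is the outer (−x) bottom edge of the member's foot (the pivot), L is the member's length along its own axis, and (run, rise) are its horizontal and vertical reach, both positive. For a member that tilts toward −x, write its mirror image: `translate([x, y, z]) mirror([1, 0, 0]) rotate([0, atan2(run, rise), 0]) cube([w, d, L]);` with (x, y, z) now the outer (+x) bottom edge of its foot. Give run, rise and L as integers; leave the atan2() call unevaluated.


translate([203, 0, 696]) cube([92, 1020, 71]);
translate([0, 78, 0]) rotate([0, atan2(203, 696), 0]) cube([42, 35, 725]);
translate([498, 78, 0]) mirror([1, 0, 0]) rotate([0, atan2(203, 696), 0]) cube([42, 35, 725]);
translate([0, 907, 0]) rotate([0, atan2(203, 696), 0]) cube([42, 35, 725]);
translate([498, 907, 0]) mirror([1, 0, 0]) rotate([0, atan2(203, 696), 0]) cube([42, 35, 725]);


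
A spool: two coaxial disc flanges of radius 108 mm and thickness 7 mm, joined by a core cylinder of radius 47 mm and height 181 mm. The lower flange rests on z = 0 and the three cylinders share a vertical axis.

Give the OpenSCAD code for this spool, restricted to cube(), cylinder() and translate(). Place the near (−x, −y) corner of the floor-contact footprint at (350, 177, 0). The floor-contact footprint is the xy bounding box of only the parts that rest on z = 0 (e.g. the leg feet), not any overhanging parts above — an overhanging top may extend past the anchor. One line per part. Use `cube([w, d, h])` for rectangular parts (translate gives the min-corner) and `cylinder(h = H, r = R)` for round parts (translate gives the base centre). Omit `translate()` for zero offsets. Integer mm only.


translate([458, 285, 0]) cylinder(h = 7, r = 108);
translate([458, 285, 7]) cylinder(h = 181, r = 47);
translate([458, 285, 188]) cylinder(h = 7, r = 108);


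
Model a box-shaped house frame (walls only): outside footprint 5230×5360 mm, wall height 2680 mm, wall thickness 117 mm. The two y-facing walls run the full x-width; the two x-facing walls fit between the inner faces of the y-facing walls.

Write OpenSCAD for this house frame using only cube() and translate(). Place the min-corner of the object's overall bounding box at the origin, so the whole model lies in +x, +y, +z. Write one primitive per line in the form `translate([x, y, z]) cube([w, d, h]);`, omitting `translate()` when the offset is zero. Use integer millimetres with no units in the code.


cube([5230, 117, 2680]);
translate([0, 5243, 0]) cube([5230, 117, 2680]);
translate([0, 117, 0]) cube([117, 5126, 2680]);
translate([5113, 117, 0]) cube([117, 5126, 2680]);


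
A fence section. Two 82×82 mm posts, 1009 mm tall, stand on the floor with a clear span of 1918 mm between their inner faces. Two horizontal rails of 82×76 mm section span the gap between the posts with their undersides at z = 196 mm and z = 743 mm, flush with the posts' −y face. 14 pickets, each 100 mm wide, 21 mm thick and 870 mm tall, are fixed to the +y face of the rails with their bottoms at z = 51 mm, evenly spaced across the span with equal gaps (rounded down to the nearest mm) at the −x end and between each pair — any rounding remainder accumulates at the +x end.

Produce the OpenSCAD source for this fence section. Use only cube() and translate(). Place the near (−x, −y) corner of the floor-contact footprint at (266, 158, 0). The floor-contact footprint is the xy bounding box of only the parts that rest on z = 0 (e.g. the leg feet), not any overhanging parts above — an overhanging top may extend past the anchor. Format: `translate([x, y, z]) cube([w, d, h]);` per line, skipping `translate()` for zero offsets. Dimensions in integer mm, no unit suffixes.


translate([266, 158, 0]) cube([82, 82, 1009]);
translate([2266, 158, 0]) cube([82, 82, 1009]);
translate([348, 158, 196]) cube([1918, 82, 76]);
translate([348, 158, 743]) cube([1918, 82, 76]);
translate([382, 240, 51]) cube([100, 21, 870]);
translate([516, 240, 51]) cube([100, 21, 870]);
translate([650, 240, 51]) cube([100, 21, 870]);
translate([784, 240, 51]) cube([100, 21, 870]);
translate([918, 240, 51]) cube([100, 21, 870]);
translate([1052, 240, 51]) cube([100, 21, 870]);
translate([1186, 240, 51]) cube([100, 21, 870]);
translate([1320, 240, 51]) cube([100, 21, 870]);
translate([1454, 240, 51]) cube([100, 21, 870]);
translate([1588, 240, 51]) cube([100, 21, 870]);
translate([1722, 240, 51]) cube([100, 21, 870]);
translate([1856, 240, 51]) cube([100, 21, 870]);
translate([1990, 240, 51]) cube([100, 21, 870]);
translate([2124, 240, 51]) cube([100, 21, 870]);


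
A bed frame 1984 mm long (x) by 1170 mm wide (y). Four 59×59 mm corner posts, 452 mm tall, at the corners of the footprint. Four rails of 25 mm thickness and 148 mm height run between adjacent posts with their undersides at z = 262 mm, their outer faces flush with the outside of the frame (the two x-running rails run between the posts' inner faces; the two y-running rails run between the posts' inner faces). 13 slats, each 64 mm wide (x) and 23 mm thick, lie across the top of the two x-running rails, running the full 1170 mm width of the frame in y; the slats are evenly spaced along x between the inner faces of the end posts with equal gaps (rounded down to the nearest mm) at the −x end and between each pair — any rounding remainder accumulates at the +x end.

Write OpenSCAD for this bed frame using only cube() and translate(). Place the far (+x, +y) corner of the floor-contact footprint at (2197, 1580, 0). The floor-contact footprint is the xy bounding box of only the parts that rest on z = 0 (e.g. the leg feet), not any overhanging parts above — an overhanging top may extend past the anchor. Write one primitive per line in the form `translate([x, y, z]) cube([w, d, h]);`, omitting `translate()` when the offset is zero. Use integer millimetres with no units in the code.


translate([213, 410, 0]) cube([59, 59, 452]);
translate([213, 1521, 0]) cube([59, 59, 452]);
translate([2138, 410, 0]) cube([59, 59, 452]);
translate([2138, 1521, 0]) cube([59, 59, 452]);
translate([272, 410, 262]) cube([1866, 25, 148]);
translate([272, 1555, 262]) cube([1866, 25, 148]);
translate([213, 469, 262]) cube([25, 1052, 148]);
translate([2172, 469, 262]) cube([25, 1052, 148]);
translate([345, 410, 410]) cube([64, 1170, 23]);
translate([482, 410, 410]) cube([64, 1170, 23]);
translate([619, 410, 410]) cube([64, 1170, 23]);
translate([756, 410, 410]) cube([64, 1170, 23]);
translate([893, 410, 410]) cube([64, 1170, 23]);
translate([1030, 410, 410]) cube([64, 1170, 23]);
translate([1167, 410, 410]) cube([64, 1170, 23]);
translate([1304, 410, 410]) cube([64, 1170, 23]);
translate([1441, 410, 410]) cube([64, 1170, 23]);
translate([1578, 410, 410]) cube([64, 1170, 23]);
translate([1715, 410, 410]) cube([64, 1170, 23]);
translate([1852, 410, 410]) cube([64, 1170, 23]);
translate([1989, 410, 410]) cube([64, 1170, 23]);


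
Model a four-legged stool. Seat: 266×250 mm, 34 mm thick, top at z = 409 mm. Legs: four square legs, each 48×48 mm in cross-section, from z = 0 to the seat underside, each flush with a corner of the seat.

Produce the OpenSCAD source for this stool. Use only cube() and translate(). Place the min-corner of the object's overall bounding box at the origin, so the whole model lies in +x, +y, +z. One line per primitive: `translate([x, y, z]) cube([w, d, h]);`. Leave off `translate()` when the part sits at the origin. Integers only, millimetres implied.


translate([0, 0, 375]) cube([266, 250, 34]);
cube([48, 48, 375]);
translate([218, 0, 0]) cube([48, 48, 375]);
translate([0, 202, 0]) cube([48, 48, 375]);
translate([218, 202, 0]) cube([48, 48, 375]);


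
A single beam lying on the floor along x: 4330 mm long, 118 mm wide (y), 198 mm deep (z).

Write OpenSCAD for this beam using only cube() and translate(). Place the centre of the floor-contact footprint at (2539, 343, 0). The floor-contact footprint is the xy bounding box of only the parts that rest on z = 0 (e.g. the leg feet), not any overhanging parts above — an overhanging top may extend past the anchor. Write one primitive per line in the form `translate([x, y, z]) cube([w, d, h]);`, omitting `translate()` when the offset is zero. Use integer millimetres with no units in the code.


translate([374, 284, 0]) cube([4330, 118, 198]);


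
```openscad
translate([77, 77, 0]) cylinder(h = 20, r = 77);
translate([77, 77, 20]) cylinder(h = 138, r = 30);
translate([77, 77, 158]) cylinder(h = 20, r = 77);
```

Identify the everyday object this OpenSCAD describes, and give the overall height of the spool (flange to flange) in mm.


A spool. The overall height is 178 mm.

Three coaxial cylinders, large–small–large — a spool. Two 20 mm flanges and a 138 mm core give 20 + 138 + 20 = 178 mm.


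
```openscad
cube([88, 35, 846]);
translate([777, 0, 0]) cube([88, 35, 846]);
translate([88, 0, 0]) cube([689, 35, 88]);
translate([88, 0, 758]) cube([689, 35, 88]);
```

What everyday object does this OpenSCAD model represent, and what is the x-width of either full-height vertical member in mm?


A picture frame. The border width is 88 mm.

Four thin pieces enclosing a rectangular opening — a picture frame. The two full-height stiles are 846 mm tall; the top rail sits at z = 758 and is 88 mm tall, so the border above the opening is 846 − 758 = 88 mm, matching the stile x-width.


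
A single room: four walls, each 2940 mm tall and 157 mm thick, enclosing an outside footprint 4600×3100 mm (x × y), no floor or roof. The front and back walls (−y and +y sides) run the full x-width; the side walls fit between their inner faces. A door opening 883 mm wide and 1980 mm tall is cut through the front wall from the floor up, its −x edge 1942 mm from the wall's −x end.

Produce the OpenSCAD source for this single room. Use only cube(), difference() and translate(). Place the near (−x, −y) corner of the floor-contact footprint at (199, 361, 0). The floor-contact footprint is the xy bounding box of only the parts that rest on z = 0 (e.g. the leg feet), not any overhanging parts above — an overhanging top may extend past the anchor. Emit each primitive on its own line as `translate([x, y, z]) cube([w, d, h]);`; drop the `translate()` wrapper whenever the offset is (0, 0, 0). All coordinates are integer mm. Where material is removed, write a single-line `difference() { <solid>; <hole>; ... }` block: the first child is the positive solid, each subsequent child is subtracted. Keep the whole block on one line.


difference() { translate([199, 361, 0]) cube([4600, 157, 2940]); translate([2141, 361, 0]) cube([883, 157, 1980]); }
translate([199, 3304, 0]) cube([4600, 157, 2940]);
translate([199, 518, 0]) cube([157, 2786, 2940]);
translate([4642, 518, 0]) cube([157, 2786, 2940]);


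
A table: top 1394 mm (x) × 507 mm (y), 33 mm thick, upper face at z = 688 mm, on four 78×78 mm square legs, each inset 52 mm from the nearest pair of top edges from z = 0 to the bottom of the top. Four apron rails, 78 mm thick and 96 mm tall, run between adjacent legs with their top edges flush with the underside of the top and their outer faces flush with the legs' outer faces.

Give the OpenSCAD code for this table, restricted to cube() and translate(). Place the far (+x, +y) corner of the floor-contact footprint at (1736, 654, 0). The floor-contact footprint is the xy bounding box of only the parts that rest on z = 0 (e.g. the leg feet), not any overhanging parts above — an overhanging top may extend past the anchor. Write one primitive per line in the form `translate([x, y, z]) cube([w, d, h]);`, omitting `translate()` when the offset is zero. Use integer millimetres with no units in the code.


translate([394, 199, 655]) cube([1394, 507, 33]);
translate([446, 251, 0]) cube([78, 78, 655]);
translate([1658, 251, 0]) cube([78, 78, 655]);
translate([446, 576, 0]) cube([78, 78, 655]);
translate([1658, 576, 0]) cube([78, 78, 655]);
translate([524, 251, 559]) cube([1134, 78, 96]);
translate([524, 576, 559]) cube([1134, 78, 96]);
translate([446, 329, 559]) cube([78, 247, 96]);
translate([1658, 329, 559]) cube([78, 247, 96]);


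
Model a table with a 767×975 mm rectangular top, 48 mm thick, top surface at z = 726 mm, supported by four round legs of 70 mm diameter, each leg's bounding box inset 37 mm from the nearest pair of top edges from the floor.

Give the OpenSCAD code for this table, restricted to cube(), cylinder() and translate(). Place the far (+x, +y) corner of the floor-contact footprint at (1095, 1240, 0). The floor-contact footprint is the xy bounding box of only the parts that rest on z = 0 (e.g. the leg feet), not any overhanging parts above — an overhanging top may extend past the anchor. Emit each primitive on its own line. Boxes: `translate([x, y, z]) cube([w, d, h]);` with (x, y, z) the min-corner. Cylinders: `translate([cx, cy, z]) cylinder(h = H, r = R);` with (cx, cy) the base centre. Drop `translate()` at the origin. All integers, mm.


translate([365, 302, 678]) cube([767, 975, 48]);
translate([437, 374, 0]) cylinder(h = 678, r = 35);
translate([1060, 374, 0]) cylinder(h = 678, r = 35);
translate([437, 1205, 0]) cylinder(h = 678, r = 35);
translate([1060, 1205, 0]) cylinder(h = 678, r = 35);


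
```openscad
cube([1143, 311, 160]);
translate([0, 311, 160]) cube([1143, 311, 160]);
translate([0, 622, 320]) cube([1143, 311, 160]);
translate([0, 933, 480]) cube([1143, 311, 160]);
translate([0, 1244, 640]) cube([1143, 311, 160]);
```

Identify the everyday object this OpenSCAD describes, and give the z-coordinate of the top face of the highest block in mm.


A staircase. The total rise is 800 mm.

5 identical blocks, each offset up and back from the previous — a staircase. Each step is 160 mm tall and there are 5 of them, so the total rise is 5 × 160 = 800 mm.


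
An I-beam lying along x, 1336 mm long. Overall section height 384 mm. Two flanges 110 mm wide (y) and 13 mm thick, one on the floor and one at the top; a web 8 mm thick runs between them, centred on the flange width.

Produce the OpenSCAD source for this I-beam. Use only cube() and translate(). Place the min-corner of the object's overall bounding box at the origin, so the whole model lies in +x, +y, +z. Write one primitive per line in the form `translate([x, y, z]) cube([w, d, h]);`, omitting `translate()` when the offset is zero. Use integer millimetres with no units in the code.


cube([1336, 110, 13]);
translate([0, 51, 13]) cube([1336, 8, 358]);
translate([0, 0, 371]) cube([1336, 110, 13]);


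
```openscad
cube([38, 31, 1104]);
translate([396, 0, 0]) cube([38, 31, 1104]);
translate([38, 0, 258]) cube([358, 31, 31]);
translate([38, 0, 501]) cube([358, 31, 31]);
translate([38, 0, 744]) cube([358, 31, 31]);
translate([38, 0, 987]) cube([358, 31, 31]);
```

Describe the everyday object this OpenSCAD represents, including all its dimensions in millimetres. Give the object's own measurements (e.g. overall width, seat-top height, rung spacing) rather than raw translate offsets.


A straight ladder. Two 38×31 mm vertical rails, 1104 mm tall, stand 434 mm apart (outside-to-outside) with their front faces coplanar on the −y side. 4 rungs, each 31 mm deep and 31 mm tall, span between the inner faces of the rails, front faces flush with the rails. The lowest rung's underside is at z = 258 mm and rungs are spaced 243 mm apart (underside to underside).


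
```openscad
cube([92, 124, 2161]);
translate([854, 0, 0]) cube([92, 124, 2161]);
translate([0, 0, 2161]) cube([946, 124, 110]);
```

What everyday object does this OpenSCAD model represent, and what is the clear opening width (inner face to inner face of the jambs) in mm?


A door frame. The clear opening width is 762 mm.

Two 2161 mm tall posts with a header on top — a door frame. The left jamb is 92 mm wide at x = 0; the right jamb starts at x = 854. The clear opening is 854 − 92 = 762 mm.


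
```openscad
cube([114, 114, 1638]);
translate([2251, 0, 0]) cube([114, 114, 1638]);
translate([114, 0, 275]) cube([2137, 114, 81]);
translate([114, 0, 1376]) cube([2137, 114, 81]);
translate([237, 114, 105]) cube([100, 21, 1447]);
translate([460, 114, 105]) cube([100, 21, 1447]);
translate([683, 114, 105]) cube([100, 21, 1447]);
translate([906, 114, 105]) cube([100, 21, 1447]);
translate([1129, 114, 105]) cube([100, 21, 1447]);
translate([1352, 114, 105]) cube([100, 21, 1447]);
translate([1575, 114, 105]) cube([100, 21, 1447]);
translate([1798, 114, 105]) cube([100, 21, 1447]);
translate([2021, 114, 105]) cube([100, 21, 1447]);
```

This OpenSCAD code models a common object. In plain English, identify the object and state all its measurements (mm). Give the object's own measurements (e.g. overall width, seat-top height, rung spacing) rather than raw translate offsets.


A fence section. Two 114×114 mm posts, 1638 mm tall, stand on the floor with a clear span of 2137 mm between their inner faces. Two horizontal rails of 114×81 mm section span the gap between the posts with their undersides at z = 275 mm and z = 1376 mm, flush with the posts' −y face. 9 pickets, each 100 mm wide, 21 mm thick and 1447 mm tall, are fixed to the +y face of the rails with their bottoms at z = 105 mm, spaced across the span with a 123 mm gap after the −x post and between neighbouring pickets, with 130 mm left before the +x post.


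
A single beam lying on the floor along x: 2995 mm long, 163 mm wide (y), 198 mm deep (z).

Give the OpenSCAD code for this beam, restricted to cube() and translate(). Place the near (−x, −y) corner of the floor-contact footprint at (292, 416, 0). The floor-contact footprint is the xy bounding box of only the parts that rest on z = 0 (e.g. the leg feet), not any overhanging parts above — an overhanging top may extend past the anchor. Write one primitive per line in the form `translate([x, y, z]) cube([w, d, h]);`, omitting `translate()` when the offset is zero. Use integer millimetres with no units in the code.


translate([292, 416, 0]) cube([2995, 163, 198]);


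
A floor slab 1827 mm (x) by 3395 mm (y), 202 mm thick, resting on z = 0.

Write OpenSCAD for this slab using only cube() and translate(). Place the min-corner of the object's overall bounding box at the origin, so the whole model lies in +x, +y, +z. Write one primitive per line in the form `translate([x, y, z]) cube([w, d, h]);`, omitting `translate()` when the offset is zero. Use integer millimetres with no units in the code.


cube([1827, 3395, 202]);


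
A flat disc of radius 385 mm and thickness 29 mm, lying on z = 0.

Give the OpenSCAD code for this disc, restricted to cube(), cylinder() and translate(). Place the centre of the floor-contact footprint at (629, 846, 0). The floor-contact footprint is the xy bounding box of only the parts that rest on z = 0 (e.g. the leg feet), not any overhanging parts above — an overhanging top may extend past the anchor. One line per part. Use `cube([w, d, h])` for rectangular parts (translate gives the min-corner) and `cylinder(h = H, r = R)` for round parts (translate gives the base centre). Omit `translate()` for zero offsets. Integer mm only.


translate([629, 846, 0]) cylinder(h = 29, r = 385);


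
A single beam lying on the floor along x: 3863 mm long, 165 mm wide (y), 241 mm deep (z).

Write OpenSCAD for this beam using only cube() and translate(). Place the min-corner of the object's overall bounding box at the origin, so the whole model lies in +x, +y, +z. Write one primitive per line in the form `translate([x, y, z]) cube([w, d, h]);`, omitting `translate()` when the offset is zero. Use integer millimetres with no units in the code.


cube([3863, 165, 241]);


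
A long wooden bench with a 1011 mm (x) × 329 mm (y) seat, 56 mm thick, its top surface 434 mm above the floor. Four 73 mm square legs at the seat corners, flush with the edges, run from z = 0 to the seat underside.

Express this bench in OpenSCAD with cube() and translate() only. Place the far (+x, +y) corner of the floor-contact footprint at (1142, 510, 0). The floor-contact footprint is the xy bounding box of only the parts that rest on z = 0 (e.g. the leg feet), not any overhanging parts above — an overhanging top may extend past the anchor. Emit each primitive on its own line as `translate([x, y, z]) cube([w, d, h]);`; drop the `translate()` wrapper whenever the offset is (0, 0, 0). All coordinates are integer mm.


translate([131, 181, 378]) cube([1011, 329, 56]);
translate([131, 181, 0]) cube([73, 73, 378]);
translate([131, 437, 0]) cube([73, 73, 378]);
translate([1069, 181, 0]) cube([73, 73, 378]);
translate([1069, 437, 0]) cube([73, 73, 378]);


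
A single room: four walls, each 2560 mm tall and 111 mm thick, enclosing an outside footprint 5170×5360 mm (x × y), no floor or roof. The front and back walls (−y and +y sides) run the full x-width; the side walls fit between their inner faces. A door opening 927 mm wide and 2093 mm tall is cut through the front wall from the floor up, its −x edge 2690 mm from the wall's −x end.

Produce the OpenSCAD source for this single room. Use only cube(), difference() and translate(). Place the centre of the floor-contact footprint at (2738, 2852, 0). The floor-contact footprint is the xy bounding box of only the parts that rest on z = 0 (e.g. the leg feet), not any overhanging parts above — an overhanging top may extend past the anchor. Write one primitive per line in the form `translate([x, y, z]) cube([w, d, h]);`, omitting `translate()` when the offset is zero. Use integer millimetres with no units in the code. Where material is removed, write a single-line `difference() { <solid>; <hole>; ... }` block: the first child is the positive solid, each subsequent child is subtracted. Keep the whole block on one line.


difference() { translate([153, 172, 0]) cube([5170, 111, 2560]); translate([2843, 172, 0]) cube([927, 111, 2093]); }
translate([153, 5421, 0]) cube([5170, 111, 2560]);
translate([153, 283, 0]) cube([111, 5138, 2560]);
translate([5212, 283, 0]) cube([111, 5138, 2560]);


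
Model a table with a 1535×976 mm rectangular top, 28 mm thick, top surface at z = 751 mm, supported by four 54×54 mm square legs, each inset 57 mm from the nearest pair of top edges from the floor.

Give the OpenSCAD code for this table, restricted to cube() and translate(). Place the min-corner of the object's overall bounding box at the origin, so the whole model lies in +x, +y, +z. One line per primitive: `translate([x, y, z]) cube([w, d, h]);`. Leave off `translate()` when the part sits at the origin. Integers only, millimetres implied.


translate([0, 0, 723]) cube([1535, 976, 28]);
translate([57, 57, 0]) cube([54, 54, 723]);
translate([1424, 57, 0]) cube([54, 54, 723]);
translate([57, 865, 0]) cube([54, 54, 723]);
translate([1424, 865, 0]) cube([54, 54, 723]);


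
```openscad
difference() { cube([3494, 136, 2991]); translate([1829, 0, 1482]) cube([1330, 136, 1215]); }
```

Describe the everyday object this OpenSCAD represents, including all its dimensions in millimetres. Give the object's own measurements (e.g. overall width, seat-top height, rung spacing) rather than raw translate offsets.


A wall 3494 mm long (x), 136 mm thick (y), 2991 mm tall, with a rectangular window opening cut through it. The opening is 1330 mm wide and 1215 mm tall; its sill is at z = 1482 mm and its near (−x) edge is 1829 mm from the wall's −x end. The opening passes through the full wall thickness.


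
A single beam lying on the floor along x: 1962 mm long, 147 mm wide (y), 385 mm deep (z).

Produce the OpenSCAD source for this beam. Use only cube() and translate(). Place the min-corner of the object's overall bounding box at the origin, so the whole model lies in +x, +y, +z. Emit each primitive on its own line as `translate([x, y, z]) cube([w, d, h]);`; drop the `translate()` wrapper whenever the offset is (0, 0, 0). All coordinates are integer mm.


cube([1962, 147, 385]);


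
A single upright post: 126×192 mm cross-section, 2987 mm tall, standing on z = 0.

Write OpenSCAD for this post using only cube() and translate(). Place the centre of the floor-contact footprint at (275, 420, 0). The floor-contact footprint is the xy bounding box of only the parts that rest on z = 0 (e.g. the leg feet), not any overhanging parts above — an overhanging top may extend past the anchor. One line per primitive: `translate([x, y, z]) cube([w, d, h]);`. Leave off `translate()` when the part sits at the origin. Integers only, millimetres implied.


translate([212, 324, 0]) cube([126, 192, 2987]);


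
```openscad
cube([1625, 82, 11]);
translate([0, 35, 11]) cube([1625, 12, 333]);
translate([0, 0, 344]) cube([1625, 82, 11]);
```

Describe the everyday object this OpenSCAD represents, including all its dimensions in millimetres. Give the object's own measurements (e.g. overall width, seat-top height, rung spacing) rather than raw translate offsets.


An I-beam lying along x, 1625 mm long. Overall section height 355 mm. Two flanges 82 mm wide (y) and 11 mm thick, one on the floor and one at the top; a web 12 mm thick runs between them, centred on the flange width.


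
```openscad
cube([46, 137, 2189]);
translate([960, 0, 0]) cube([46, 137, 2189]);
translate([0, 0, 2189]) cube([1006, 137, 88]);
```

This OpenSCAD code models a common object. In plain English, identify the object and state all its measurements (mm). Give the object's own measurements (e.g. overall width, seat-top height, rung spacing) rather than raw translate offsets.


A door frame. The clear opening is 914 mm wide and 2189 mm high. Two 46 mm wide jambs, 137 mm deep, stand either side of the opening from the floor to the top of the opening. A 88 mm thick head sits across the top of both jambs, spanning the full outside width of the frame.


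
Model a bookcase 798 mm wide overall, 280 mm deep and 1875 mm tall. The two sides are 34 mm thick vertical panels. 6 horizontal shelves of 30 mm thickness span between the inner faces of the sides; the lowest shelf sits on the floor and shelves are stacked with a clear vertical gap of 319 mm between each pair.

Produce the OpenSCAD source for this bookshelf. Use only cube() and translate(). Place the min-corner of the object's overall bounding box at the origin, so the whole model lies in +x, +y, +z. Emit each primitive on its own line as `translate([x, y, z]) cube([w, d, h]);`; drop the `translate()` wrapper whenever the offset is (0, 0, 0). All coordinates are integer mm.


cube([34, 280, 1875]);
translate([764, 0, 0]) cube([34, 280, 1875]);
translate([34, 0, 0]) cube([730, 280, 30]);
translate([34, 0, 349]) cube([730, 280, 30]);
translate([34, 0, 698]) cube([730, 280, 30]);
translate([34, 0, 1047]) cube([730, 280, 30]);
translate([34, 0, 1396]) cube([730, 280, 30]);
translate([34, 0, 1745]) cube([730, 280, 30]);


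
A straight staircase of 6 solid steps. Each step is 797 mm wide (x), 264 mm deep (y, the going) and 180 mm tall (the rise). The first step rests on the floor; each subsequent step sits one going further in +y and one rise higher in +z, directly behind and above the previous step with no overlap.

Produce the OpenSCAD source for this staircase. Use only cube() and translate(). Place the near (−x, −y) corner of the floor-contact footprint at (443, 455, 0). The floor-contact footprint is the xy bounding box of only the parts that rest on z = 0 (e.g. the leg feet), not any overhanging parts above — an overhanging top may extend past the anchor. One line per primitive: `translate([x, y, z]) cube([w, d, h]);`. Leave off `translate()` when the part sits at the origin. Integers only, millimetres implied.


translate([443, 455, 0]) cube([797, 264, 180]);
translate([443, 719, 180]) cube([797, 264, 180]);
translate([443, 983, 360]) cube([797, 264, 180]);
translate([443, 1247, 540]) cube([797, 264, 180]);
translate([443, 1511, 720]) cube([797, 264, 180]);
translate([443, 1775, 900]) cube([797, 264, 180]);


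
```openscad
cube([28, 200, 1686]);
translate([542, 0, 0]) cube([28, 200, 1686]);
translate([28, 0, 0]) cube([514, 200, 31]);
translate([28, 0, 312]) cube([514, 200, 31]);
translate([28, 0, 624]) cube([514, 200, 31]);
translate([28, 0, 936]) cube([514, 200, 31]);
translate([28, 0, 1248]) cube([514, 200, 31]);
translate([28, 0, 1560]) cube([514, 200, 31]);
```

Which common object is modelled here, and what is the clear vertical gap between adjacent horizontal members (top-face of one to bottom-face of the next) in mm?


A bookshelf. The clear shelf gap is 281 mm.

Two tall side panels with 6 horizontal boards between them — a bookshelf. The first two shelf undersides are at z = 0 and z = 312; with shelf thickness 31, the clear gap is 312 − 0 − 31 = 281 mm.


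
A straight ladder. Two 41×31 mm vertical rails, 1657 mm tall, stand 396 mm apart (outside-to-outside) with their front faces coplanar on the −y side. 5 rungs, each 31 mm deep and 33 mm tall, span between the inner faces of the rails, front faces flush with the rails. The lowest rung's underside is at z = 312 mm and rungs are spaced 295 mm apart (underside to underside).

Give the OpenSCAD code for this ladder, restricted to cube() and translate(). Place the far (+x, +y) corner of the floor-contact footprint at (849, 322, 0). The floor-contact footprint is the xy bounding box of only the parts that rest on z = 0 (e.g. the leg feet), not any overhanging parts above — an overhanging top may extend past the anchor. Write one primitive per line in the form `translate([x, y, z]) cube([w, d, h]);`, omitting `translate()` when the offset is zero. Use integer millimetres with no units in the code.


translate([453, 291, 0]) cube([41, 31, 1657]);
translate([808, 291, 0]) cube([41, 31, 1657]);
translate([494, 291, 312]) cube([314, 31, 33]);
translate([494, 291, 607]) cube([314, 31, 33]);
translate([494, 291, 902]) cube([314, 31, 33]);
translate([494, 291, 1197]) cube([314, 31, 33]);
translate([494, 291, 1492]) cube([314, 31, 33]);
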